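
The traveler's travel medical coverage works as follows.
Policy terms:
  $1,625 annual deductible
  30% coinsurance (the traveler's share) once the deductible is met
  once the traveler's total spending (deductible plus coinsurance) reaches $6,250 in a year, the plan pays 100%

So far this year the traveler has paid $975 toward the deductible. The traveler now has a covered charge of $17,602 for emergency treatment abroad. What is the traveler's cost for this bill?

$5,275

$975 of the $1,625 deductible is already met, leaving $650.
After the $650 deductible portion, $17,602 − $650 = $16,952 is subject to coinsurance.
30% of $16,952 = $5,085.60 falls to the traveler.
Traveler responsibility before any cap: $650 + $5,085.60 = $5,735.60.
Year-to-date out-of-pocket would reach $975 + $5,735.60 = $6,710.60, above the $6,250 maximum, so the traveler pays only $6,250 − $975 = $5,275.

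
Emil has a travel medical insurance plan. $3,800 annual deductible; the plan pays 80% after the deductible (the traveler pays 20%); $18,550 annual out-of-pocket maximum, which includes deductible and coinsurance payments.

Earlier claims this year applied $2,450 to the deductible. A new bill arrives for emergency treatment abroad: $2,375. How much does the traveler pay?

Remaining deductible: $3,800 − $2,450 = $1,350.
After the $1,350 deductible portion, $2,375 − $1,350 = $1,025 is subject to coinsurance.
Traveler's 20% share of $1,025 is $205.
Traveler responsibility before any cap: $1,350 + $205 = $1,555.
Cumulative spending $2,450 + $1,555 = $4,005 stays under the $18,550 maximum.

$1,555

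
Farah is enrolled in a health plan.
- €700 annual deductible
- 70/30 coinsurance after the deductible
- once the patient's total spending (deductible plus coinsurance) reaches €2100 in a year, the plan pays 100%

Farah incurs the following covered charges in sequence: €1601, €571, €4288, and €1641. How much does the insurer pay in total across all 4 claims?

€6001

Bill 1, €1601: deductible takes €700, €901 remains; patient's 30% is €270.30. Patient owes €970.30 (running OOP €970.30). Plan pays €1601 − €970.30 = €630.70.
Bill 2, €571: deductible met; 30% of €571 = €171.30. Patient pays €171.30; OOP now €1141.60. Insurer: €571 − €171.30 = €399.70.
Bill 3, €4288: deductible met; 30% of €4288 = €1286.40. OOP would hit €2428 > €2100, so the cap limits the patient to €2100 − €1141.60 = €958.40. Plan pays €4288 − €958.40 = €3329.60.
Bill 4, €1641: deductible met; 30% of €1641 = €492.30. OOP would hit €2592.30 > €2100, so the cap limits the patient to €2100 − €2100 = €0. Insurer: €1641 − €0 = €1641.
Insurer total: €630.70 + €399.70 + €3329.60 + €1641 = €6001.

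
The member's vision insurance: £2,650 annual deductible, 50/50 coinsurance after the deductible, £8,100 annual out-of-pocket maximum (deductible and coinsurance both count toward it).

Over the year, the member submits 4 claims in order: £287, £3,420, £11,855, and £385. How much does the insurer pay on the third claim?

#1 (£287): all of it applies to the deductible. Cost to member: £287. OOP to date £287. Insurer: £287 − £287 = £0.
#2 (£3,420): £2,363 finishes the deductible; £1,057 goes to coinsurance; 50% of £1,057 = £528.50. Member owes £2,891.50 (running OOP £3,178.50). Plan pays £3,420 − £2,891.50 = £528.50.
#3 (£11,855): 50% coinsurance on £11,855 = £5,927.50. That would push OOP to £9,106, over the £8,100 cap, so member pays £8,100 − £3,178.50 = £4,921.50. Insurer: £11,855 − £4,921.50 = £6,933.50.

£6,933.50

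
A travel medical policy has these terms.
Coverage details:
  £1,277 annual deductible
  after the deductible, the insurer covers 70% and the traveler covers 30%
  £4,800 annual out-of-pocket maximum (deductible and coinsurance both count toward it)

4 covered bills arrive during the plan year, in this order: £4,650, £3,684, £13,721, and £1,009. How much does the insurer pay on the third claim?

£12,315.10

Bill 1, £4,650: £1,277 finishes the deductible; £3,373 goes to coinsurance; 30% of £3,373 = £1,011.90. Traveler owes £2,288.90 (running OOP £2,288.90). Insurer: £4,650 − £2,288.90 = £2,361.10.
Bill 2, £3,684: deductible met; 30% of £3,684 = £1,105.20. Traveler owes £1,105.20 (running OOP £3,394.10). Insurer: £3,684 − £1,105.20 = £2,578.80.
Bill 3, £13,721: 30% coinsurance on £13,721 = £4,116.30. Adding that to £3,394.10 gives £7,510.40, past the £4,800 cap; traveler pays only £4,800 − £3,394.10 = £1,405.90. Plan pays £13,721 − £1,405.90 = £12,315.10.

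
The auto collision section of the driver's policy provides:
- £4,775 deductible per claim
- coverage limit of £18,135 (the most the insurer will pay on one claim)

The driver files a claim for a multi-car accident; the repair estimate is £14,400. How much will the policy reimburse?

Subtract the deductible: £14,400 − £4,775 = £9,625.
£9,625 ≤ £18,135, so the limit doesn't bind; insurer pays £9,625.

£9,625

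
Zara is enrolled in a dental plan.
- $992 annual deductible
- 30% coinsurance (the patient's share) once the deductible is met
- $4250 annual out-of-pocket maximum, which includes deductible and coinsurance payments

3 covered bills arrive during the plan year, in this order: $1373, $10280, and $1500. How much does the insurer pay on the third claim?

$1440.30

Bill 1, $1373: deductible takes $992, $381 remains; coinsurance $381 × 30% = $114.30. Patient pays $1106.30; OOP now $1106.30. Plan pays $1373 − $1106.30 = $266.70.
Bill 2, $10280: deductible met; 30% of $10280 = $3084. Cost to patient: $3084. OOP to date $4190.30. Insurer: $10280 − $3084 = $7196.
Bill 3, $1500: deductible already satisfied, so patient's share is 30% × $1500 = $450. Adding that to $4190.30 gives $4640.30, past the $4250 cap; patient pays only $4250 − $4190.30 = $59.70. Plan pays $1500 − $59.70 = $1440.30.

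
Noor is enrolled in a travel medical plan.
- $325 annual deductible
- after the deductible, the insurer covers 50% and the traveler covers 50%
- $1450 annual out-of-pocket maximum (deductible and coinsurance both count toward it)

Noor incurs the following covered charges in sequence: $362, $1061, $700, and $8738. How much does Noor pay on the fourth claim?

#1 ($362): $325 finishes the deductible; $37 goes to coinsurance; 50% of $37 = $18.50. Traveler pays $343.50; OOP now $343.50.
#2 ($1061): deductible met; 50% of $1061 = $530.50. Traveler pays $530.50; OOP now $874.
#3 ($700): deductible already satisfied, so traveler's share is 50% × $700 = $350. Cost to traveler: $350. OOP to date $1224.
#4 ($8738): 50% coinsurance on $8738 = $4369. OOP would hit $5593 > $1450, so the cap limits the traveler to $1450 − $1224 = $226.

$226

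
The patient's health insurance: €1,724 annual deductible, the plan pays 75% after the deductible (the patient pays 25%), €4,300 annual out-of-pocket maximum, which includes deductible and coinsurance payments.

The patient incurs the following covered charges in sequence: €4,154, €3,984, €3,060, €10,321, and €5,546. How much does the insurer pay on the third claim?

#1 (€4,154): €1,724 finishes the deductible; €2,430 goes to coinsurance; 25% of €2,430 = €607.50. Patient pays €2,331.50; OOP now €2,331.50. Insurer: €4,154 − €2,331.50 = €1,822.50.
#2 (€3,984): 25% coinsurance on €3,984 = €996. Patient owes €996 (running OOP €3,327.50). Insurer: €3,984 − €996 = €2,988.
#3 (€3,060): deductible met; 25% of €3,060 = €765. Patient owes €765 (running OOP €4,092.50). Insurer: €3,060 − €765 = €2,295.

€2,295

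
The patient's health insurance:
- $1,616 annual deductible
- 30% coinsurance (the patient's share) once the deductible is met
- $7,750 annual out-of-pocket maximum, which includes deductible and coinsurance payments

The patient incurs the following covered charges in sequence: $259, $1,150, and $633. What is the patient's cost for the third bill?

$334.80

Claim 1 — $259: entire amount goes to the deductible. Patient pays $259; OOP now $259.
Claim 2 — $1,150: entire amount goes to the deductible. Patient pays $1,150; OOP now $1,409.
Claim 3 — $633: $207 to deductible, leaving $426; coinsurance $426 × 30% = $127.80. Patient pays $334.80; OOP now $1,743.80.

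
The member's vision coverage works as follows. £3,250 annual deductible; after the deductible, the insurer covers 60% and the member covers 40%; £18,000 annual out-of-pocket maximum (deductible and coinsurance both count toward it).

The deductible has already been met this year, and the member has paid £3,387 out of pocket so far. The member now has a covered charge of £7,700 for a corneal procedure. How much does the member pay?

The deductible is already satisfied, so the full bill goes to coinsurance.
Member's 40% share of £7,700 is £3,080.
Year-to-date out-of-pocket becomes £3,387 + £3,080 = £6,467, still under the £18,000 maximum, so no cap applies.

£3,080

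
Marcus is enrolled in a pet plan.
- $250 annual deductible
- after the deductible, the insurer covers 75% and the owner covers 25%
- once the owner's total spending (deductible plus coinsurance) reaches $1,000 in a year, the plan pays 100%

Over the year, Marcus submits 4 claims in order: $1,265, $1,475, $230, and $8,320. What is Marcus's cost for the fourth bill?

$70

Bill 1, $1,265: $250 to deductible, leaving $1,015; owner's 25% is $253.75. Owner pays $503.75; OOP now $503.75.
Bill 2, $1,475: deductible already satisfied, so owner's share is 25% × $1,475 = $368.75. Owner pays $368.75; OOP now $872.50.
Bill 3, $230: deductible already satisfied, so owner's share is 25% × $230 = $57.50. Owner pays $57.50; OOP now $930.
Bill 4, $8,320: deductible already satisfied, so owner's share is 25% × $8,320 = $2,080. That would push OOP to $3,010, over the $1,000 cap, so owner pays $1,000 − $930 = $70.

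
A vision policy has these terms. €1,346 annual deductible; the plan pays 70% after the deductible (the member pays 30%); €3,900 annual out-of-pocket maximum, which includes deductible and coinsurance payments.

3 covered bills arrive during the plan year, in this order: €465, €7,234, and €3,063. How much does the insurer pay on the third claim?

€2,414.90

Bill 1, €465: entire amount goes to the deductible. Cost to member: €465. OOP to date €465. Plan pays €465 − €465 = €0.
Bill 2, €7,234: deductible takes €881, €6,353 remains; coinsurance €6,353 × 30% = €1,905.90. Cost to member: €2,786.90. OOP to date €3,251.90. Plan pays €7,234 − €2,786.90 = €4,447.10.
Bill 3, €3,063: deductible met; 30% of €3,063 = €918.90. That would push OOP to €4,170.80, over the €3,900 cap, so member pays €3,900 − €3,251.90 = €648.10. Plan pays €3,063 − €648.10 = €2,414.90.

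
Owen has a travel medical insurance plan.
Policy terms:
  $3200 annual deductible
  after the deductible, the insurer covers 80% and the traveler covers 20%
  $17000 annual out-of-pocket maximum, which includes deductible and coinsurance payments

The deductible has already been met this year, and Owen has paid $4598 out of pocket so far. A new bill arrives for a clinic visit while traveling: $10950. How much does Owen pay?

With the deductible met, the entire $10950 is subject to coinsurance.
Traveler's 20% share of $10950 is $2190.
Year-to-date out-of-pocket becomes $4598 + $2190 = $6788, still under the $17000 maximum, so no cap applies.

$2190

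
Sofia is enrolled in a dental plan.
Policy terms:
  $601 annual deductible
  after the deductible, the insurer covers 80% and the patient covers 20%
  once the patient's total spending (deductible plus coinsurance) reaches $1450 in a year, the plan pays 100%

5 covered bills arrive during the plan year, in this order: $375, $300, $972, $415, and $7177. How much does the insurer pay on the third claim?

$777.60

Bill 1, $375: fully absorbed by the deductible. Patient pays $375; OOP now $375. Plan pays $375 − $375 = $0.
Bill 2, $300: $226 finishes the deductible; $74 goes to coinsurance; patient's 20% is $14.80. Patient pays $240.80; OOP now $615.80. Plan pays $300 − $240.80 = $59.20.
Bill 3, $972: deductible already satisfied, so patient's share is 20% × $972 = $194.40. Cost to patient: $194.40. OOP to date $810.20. Insurer: $972 − $194.40 = $777.60.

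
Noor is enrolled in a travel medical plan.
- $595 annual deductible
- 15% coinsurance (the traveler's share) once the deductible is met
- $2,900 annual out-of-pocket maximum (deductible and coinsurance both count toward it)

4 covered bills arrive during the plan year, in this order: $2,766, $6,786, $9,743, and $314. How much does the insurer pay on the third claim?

$8,781.55

Claim 1 — $2,766: deductible takes $595, $2,171 remains; 15% of $2,171 = $325.65. Traveler owes $920.65 (running OOP $920.65). Insurer: $2,766 − $920.65 = $1,845.35.
Claim 2 — $6,786: deductible met; 15% of $6,786 = $1,017.90. Traveler owes $1,017.90 (running OOP $1,938.55). Plan pays $6,786 − $1,017.90 = $5,768.10.
Claim 3 — $9,743: deductible met; 15% of $9,743 = $1,461.45. Adding that to $1,938.55 gives $3,400, past the $2,900 cap; traveler pays only $2,900 − $1,938.55 = $961.45. Insurer: $9,743 − $961.45 = $8,781.55.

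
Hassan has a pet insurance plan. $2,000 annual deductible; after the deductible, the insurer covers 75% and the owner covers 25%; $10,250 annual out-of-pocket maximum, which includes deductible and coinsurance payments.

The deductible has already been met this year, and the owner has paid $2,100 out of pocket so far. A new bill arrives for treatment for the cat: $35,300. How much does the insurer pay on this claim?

$27,150

With the deductible met, the entire $35,300 is subject to coinsurance.
Owner's 25% share of $35,300 is $8,825.
Year-to-date out-of-pocket would reach $2,100 + $8,825 = $10,925, above the $10,250 maximum, so the owner pays only $10,250 − $2,100 = $8,150.
The insurer covers the remainder: $35,300 − $8,150 = $27,150.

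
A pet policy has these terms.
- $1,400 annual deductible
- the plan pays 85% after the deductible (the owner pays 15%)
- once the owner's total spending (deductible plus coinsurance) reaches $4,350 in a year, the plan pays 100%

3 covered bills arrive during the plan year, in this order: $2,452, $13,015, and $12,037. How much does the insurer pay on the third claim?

$11,197.05

Claim 1 ($2,452): deductible takes $1,400, $1,052 remains; owner's 15% is $157.80. Owner pays $1,557.80; OOP now $1,557.80. Plan pays $2,452 − $1,557.80 = $894.20.
Claim 2 ($13,015): deductible met; 15% of $13,015 = $1,952.25. Owner pays $1,952.25; OOP now $3,510.05. Insurer: $13,015 − $1,952.25 = $11,062.75.
Claim 3 ($12,037): 15% coinsurance on $12,037 = $1,805.55. Adding that to $3,510.05 gives $5,315.60, past the $4,350 cap; owner pays only $4,350 − $3,510.05 = $839.95. Plan pays $12,037 − $839.95 = $11,197.05.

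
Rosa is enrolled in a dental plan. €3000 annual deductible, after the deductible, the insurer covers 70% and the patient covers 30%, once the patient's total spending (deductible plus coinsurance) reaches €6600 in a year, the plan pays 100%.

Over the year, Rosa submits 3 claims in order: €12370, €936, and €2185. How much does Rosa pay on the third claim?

#1 (€12370): deductible takes €3000, €9370 remains; patient's 30% is €2811. Patient owes €5811 (running OOP €5811).
#2 (€936): deductible already satisfied, so patient's share is 30% × €936 = €280.80. Cost to patient: €280.80. OOP to date €6091.80.
#3 (€2185): deductible met; 30% of €2185 = €655.50. Adding that to €6091.80 gives €6747.30, past the €6600 cap; patient pays only €6600 − €6091.80 = €508.20.

€508.20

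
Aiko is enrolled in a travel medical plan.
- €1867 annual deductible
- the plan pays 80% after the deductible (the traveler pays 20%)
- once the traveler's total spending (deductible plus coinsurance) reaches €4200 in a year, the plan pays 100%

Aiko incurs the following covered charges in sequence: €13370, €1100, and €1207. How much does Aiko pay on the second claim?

#1 (€13370): €1867 to deductible, leaving €11503; 20% of €11503 = €2300.60. Traveler pays €4167.60; OOP now €4167.60.
#2 (€1100): deductible met; 20% of €1100 = €220. OOP would hit €4387.60 > €4200, so the cap limits the traveler to €4200 − €4167.60 = €32.40.

€32.40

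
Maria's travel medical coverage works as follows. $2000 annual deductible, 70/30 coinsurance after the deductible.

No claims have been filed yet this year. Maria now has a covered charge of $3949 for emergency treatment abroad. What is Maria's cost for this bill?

$2584.70

The full $2000 deductible is still open; $2000 of this bill applies to it.
That leaves $3949 − $2000 = $1949 for coinsurance.
Coinsurance: $1949 × 30% = $584.70.
That puts the traveler's cost at $2000 + $584.70 = $2584.70.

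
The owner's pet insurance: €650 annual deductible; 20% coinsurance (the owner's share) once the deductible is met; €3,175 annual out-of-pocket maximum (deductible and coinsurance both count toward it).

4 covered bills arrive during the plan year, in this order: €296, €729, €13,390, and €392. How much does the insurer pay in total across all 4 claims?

€11,632

Claim 1 — €296: all of it applies to the deductible. Cost to owner: €296. OOP to date €296. Plan pays €296 − €296 = €0.
Claim 2 — €729: deductible takes €354, €375 remains; 20% of €375 = €75. Cost to owner: €429. OOP to date €725. Plan pays €729 − €429 = €300.
Claim 3 — €13,390: 20% coinsurance on €13,390 = €2,678. That would push OOP to €3,403, over the €3,175 cap, so owner pays €3,175 − €725 = €2,450. Plan pays €13,390 − €2,450 = €10,940.
Claim 4 — €392: deductible already satisfied, so owner's share is 20% × €392 = €78.40. OOP would hit €3,253.40 > €3,175, so the cap limits the owner to €3,175 − €3,175 = €0. Plan pays €392 − €0 = €392.
Insurer total: €0 + €300 + €10,940 + €392 = €11,632.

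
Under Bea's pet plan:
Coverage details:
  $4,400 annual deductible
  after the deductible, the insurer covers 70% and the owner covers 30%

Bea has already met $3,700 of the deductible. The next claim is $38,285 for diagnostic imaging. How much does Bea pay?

$11,975.50

Remaining deductible: $4,400 − $3,700 = $700.
The remaining $37,585 (= $38,285 − $700) moves to coinsurance.
30% of $37,585 = $11,275.50 falls to the owner.
Owner responsibility: $700 + $11,275.50 = $11,975.50.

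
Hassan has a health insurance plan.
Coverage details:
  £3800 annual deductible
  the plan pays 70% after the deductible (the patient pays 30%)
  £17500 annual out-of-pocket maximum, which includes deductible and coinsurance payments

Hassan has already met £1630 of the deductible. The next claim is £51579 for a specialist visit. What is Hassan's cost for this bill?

£15870

Deductible still to meet: £3800 − £1630 = £2170.
The remaining £49409 (= £51579 − £2170) moves to coinsurance.
Patient's 30% share of £49409 is £14822.70.
So the patient owes £2170 + £14822.70 = £16992.70 before any cap.
That would bring total out-of-pocket to £18622.70, past the £17500 cap. The patient is capped at £17500 − £1630 = £15870 on this claim.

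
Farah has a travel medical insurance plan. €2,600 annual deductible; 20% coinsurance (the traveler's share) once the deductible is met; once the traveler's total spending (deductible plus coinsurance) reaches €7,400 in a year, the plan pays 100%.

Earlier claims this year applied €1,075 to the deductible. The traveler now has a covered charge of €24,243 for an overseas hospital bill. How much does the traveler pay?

Deductible still to meet: €2,600 − €1,075 = €1,525.
After the €1,525 deductible portion, €24,243 − €1,525 = €22,718 is subject to coinsurance.
Traveler's 20% share of €22,718 is €4,543.60.
That puts the traveler's cost at €1,525 + €4,543.60 = €6,068.60 before any cap.
Total out-of-pocket so far would be €1,075 + €6,068.60 = €7,143.60, below the €7,400 cap — no reduction.

€6,068.60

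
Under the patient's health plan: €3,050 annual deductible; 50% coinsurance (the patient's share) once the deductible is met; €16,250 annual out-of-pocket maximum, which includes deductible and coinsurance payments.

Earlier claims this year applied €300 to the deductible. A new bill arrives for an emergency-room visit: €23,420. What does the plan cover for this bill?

Remaining deductible: €3,050 − €300 = €2,750.
After the €2,750 deductible portion, €23,420 − €2,750 = €20,670 is subject to coinsurance.
50% of €20,670 = €10,335 falls to the patient.
Patient responsibility before any cap: €2,750 + €10,335 = €13,085.
Year-to-date out-of-pocket becomes €300 + €13,085 = €13,385, still under the €16,250 maximum, so no cap applies.
The plan picks up €23,420 − €13,085 = €10,335.

€10,335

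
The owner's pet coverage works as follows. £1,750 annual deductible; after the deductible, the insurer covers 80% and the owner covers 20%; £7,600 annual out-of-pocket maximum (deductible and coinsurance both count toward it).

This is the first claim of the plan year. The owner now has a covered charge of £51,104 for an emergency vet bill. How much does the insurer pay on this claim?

Nothing has been paid toward the £1,750 deductible, so the first £1,750 of this charge is applied there.
That leaves £51,104 − £1,750 = £49,354 for coinsurance.
20% of £49,354 = £9,870.80 falls to the owner.
So the owner owes £1,750 + £9,870.80 = £11,620.80 before any cap.
That would bring total out-of-pocket to £11,620.80, past the £7,600 cap. The owner is capped at £7,600 − £0 = £7,600 on this claim.
The plan picks up £51,104 − £7,600 = £43,504.

£43,504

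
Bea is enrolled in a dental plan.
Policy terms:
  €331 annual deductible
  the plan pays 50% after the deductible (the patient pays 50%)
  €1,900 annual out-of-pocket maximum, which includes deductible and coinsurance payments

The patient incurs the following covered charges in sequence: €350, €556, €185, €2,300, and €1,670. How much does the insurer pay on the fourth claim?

€1,150

#1 (€350): €331 to deductible, leaving €19; coinsurance €19 × 50% = €9.50. Patient pays €340.50; OOP now €340.50. Plan pays €350 − €340.50 = €9.50.
#2 (€556): deductible met; 50% of €556 = €278. Patient owes €278 (running OOP €618.50). Plan pays €556 − €278 = €278.
#3 (€185): deductible met; 50% of €185 = €92.50. Cost to patient: €92.50. OOP to date €711. Plan pays €185 − €92.50 = €92.50.
#4 (€2,300): deductible met; 50% of €2,300 = €1,150. Patient pays €1,150; OOP now €1,861. Insurer: €2,300 − €1,150 = €1,150.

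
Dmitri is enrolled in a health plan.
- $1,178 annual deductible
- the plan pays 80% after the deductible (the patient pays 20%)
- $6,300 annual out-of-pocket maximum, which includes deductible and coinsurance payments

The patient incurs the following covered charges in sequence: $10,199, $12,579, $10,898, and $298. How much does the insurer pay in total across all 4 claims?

Claim 1 — $10,199: $1,178 finishes the deductible; $9,021 goes to coinsurance; patient's 20% is $1,804.20. Cost to patient: $2,982.20. OOP to date $2,982.20. Insurer: $10,199 − $2,982.20 = $7,216.80.
Claim 2 — $12,579: deductible met; 20% of $12,579 = $2,515.80. Cost to patient: $2,515.80. OOP to date $5,498. Insurer: $12,579 − $2,515.80 = $10,063.20.
Claim 3 — $10,898: deductible met; 20% of $10,898 = $2,179.60. Adding that to $5,498 gives $7,677.60, past the $6,300 cap; patient pays only $6,300 − $5,498 = $802. Insurer: $10,898 − $802 = $10,096.
Claim 4 — $298: 20% coinsurance on $298 = $59.60. That would push OOP to $6,359.60, over the $6,300 cap, so patient pays $6,300 − $6,300 = $0. Insurer: $298 − $0 = $298.
Insurer total = bills − patient's total = $33,974 − $6,300 = $27,674.

$27,674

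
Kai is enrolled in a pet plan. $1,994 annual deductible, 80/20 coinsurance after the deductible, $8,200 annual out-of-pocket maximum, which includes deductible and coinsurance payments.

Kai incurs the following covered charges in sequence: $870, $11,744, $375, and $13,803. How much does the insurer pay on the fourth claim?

Bill 1, $870: all of it applies to the deductible. Owner owes $870 (running OOP $870). Plan pays $870 − $870 = $0.
Bill 2, $11,744: $1,124 to deductible, leaving $10,620; owner's 20% is $2,124. Owner owes $3,248 (running OOP $4,118). Plan pays $11,744 − $3,248 = $8,496.
Bill 3, $375: deductible already satisfied, so owner's share is 20% × $375 = $75. Owner owes $75 (running OOP $4,193). Insurer: $375 − $75 = $300.
Bill 4, $13,803: 20% coinsurance on $13,803 = $2,760.60. Owner owes $2,760.60 (running OOP $6,953.60). Insurer: $13,803 − $2,760.60 = $11,042.40.

$11,042.40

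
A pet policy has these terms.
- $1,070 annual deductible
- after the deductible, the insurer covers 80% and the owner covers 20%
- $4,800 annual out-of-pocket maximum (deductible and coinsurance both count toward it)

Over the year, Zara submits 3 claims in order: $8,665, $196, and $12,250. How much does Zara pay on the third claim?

$2,171.80

Claim 1 ($8,665): $1,070 to deductible, leaving $7,595; 20% of $7,595 = $1,519. Owner pays $2,589; OOP now $2,589.
Claim 2 ($196): 20% coinsurance on $196 = $39.20. Cost to owner: $39.20. OOP to date $2,628.20.
Claim 3 ($12,250): 20% coinsurance on $12,250 = $2,450. Adding that to $2,628.20 gives $5,078.20, past the $4,800 cap; owner pays only $4,800 − $2,628.20 = $2,171.80.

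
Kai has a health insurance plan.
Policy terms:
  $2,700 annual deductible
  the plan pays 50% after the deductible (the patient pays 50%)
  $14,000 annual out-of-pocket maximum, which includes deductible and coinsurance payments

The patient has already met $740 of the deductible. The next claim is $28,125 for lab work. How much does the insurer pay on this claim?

$14,865

Remaining deductible: $2,700 − $740 = $1,960.
After the $1,960 deductible portion, $28,125 − $1,960 = $26,165 is subject to coinsurance.
50% of $26,165 = $13,082.50 falls to the patient.
That puts the patient's cost at $1,960 + $13,082.50 = $15,042.50 before any cap.
That would bring total out-of-pocket to $15,782.50, past the $14,000 cap. The patient is capped at $14,000 − $740 = $13,260 on this claim.
The insurer covers the remainder: $28,125 − $13,260 = $14,865.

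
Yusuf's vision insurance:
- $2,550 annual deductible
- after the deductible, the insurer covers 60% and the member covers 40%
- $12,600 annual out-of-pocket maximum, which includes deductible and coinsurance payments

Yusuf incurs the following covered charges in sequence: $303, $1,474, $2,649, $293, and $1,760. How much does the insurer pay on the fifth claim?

$1,056

Claim 1 ($303): fully absorbed by the deductible. Cost to member: $303. OOP to date $303. Plan pays $303 − $303 = $0.
Claim 2 ($1,474): all of it applies to the deductible. Cost to member: $1,474. OOP to date $1,777. Plan pays $1,474 − $1,474 = $0.
Claim 3 ($2,649): $773 finishes the deductible; $1,876 goes to coinsurance; 40% of $1,876 = $750.40. Member pays $1,523.40; OOP now $3,300.40. Insurer: $2,649 − $1,523.40 = $1,125.60.
Claim 4 ($293): deductible already satisfied, so member's share is 40% × $293 = $117.20. Cost to member: $117.20. OOP to date $3,417.60. Plan pays $293 − $117.20 = $175.80.
Claim 5 ($1,760): deductible already satisfied, so member's share is 40% × $1,760 = $704. Member pays $704; OOP now $4,121.60. Insurer: $1,760 − $704 = $1,056.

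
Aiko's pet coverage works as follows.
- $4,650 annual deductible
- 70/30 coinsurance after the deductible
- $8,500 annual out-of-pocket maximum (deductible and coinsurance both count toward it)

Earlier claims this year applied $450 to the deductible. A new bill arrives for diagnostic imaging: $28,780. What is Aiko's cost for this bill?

$450 of the $4,650 deductible is already met, leaving $4,200.
After the $4,200 deductible portion, $28,780 − $4,200 = $24,580 is subject to coinsurance.
Coinsurance: $24,580 × 30% = $7,374.
Owner responsibility before any cap: $4,200 + $7,374 = $11,574.
That would bring total out-of-pocket to $12,024, past the $8,500 cap. The owner is capped at $8,500 − $450 = $8,050 on this claim.

$8,050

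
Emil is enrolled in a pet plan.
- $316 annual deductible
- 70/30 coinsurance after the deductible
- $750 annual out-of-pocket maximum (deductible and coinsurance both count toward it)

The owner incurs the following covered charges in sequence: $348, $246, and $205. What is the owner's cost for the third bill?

Bill 1, $348: deductible takes $316, $32 remains; owner's 30% is $9.60. Cost to owner: $325.60. OOP to date $325.60.
Bill 2, $246: deductible already satisfied, so owner's share is 30% × $246 = $73.80. Owner owes $73.80 (running OOP $399.40).
Bill 3, $205: deductible already satisfied, so owner's share is 30% × $205 = $61.50. Owner pays $61.50; OOP now $460.90.

$61.50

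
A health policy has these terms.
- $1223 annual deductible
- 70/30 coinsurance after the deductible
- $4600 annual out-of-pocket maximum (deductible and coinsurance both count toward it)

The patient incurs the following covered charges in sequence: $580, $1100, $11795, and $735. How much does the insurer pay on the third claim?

Claim 1 ($580): all of it applies to the deductible. Patient pays $580; OOP now $580. Plan pays $580 − $580 = $0.
Claim 2 ($1100): $643 to deductible, leaving $457; coinsurance $457 × 30% = $137.10. Cost to patient: $780.10. OOP to date $1360.10. Plan pays $1100 − $780.10 = $319.90.
Claim 3 ($11795): 30% coinsurance on $11795 = $3538.50. OOP would hit $4898.60 > $4600, so the cap limits the patient to $4600 − $1360.10 = $3239.90. Plan pays $11795 − $3239.90 = $8555.10.

$8555.10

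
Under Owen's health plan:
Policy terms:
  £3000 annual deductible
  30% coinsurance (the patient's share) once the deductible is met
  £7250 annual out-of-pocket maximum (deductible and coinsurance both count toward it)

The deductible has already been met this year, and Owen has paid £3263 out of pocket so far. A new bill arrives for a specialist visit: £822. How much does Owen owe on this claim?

The deductible is already satisfied, so the full bill goes to coinsurance.
Patient's 30% share of £822 is £246.60.
Year-to-date out-of-pocket becomes £3263 + £246.60 = £3509.60, still under the £7250 maximum, so no cap applies.

£246.60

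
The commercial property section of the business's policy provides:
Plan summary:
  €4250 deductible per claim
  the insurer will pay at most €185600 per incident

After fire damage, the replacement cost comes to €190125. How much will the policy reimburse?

€185600

After the deductible, €190125 − €4250 = €185875 remains.
€185875 exceeds the €185600 limit, so the insurer pays the limit: €185600.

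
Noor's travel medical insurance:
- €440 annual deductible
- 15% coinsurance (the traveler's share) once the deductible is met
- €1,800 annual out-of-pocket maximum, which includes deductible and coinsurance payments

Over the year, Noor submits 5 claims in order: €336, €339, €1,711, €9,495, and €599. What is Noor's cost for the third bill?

€256.65

Bill 1, €336: entire amount goes to the deductible. Traveler pays €336; OOP now €336.
Bill 2, €339: deductible takes €104, €235 remains; traveler's 15% is €35.25. Traveler owes €139.25 (running OOP €475.25).
Bill 3, €1,711: deductible met; 15% of €1,711 = €256.65. Cost to traveler: €256.65. OOP to date €731.90.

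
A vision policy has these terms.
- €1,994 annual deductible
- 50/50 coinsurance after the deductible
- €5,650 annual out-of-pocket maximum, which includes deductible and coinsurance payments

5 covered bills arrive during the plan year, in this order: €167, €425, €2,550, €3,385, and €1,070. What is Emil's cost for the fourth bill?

€1,692.50

Claim 1 — €167: fully absorbed by the deductible. Member owes €167 (running OOP €167).
Claim 2 — €425: all of it applies to the deductible. Cost to member: €425. OOP to date €592.
Claim 3 — €2,550: €1,402 to deductible, leaving €1,148; member's 50% is €574. Cost to member: €1,976. OOP to date €2,568.
Claim 4 — €3,385: 50% coinsurance on €3,385 = €1,692.50. Cost to member: €1,692.50. OOP to date €4,260.50.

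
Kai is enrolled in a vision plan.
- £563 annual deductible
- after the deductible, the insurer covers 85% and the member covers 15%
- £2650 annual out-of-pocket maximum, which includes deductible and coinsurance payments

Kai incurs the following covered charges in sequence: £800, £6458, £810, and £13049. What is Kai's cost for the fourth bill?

£961.25

Claim 1 — £800: £563 finishes the deductible; £237 goes to coinsurance; member's 15% is £35.55. Cost to member: £598.55. OOP to date £598.55.
Claim 2 — £6458: deductible already satisfied, so member's share is 15% × £6458 = £968.70. Member owes £968.70 (running OOP £1567.25).
Claim 3 — £810: deductible met; 15% of £810 = £121.50. Member owes £121.50 (running OOP £1688.75).
Claim 4 — £13049: deductible already satisfied, so member's share is 15% × £13049 = £1957.35. That would push OOP to £3646.10, over the £2650 cap, so member pays £2650 − £1688.75 = £961.25.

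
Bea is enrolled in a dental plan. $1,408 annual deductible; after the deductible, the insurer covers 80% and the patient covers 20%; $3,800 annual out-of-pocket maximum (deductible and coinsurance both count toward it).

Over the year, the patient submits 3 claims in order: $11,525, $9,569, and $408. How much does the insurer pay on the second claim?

#1 ($11,525): $1,408 to deductible, leaving $10,117; 20% of $10,117 = $2,023.40. Patient pays $3,431.40; OOP now $3,431.40. Plan pays $11,525 − $3,431.40 = $8,093.60.
#2 ($9,569): 20% coinsurance on $9,569 = $1,913.80. Adding that to $3,431.40 gives $5,345.20, past the $3,800 cap; patient pays only $3,800 − $3,431.40 = $368.60. Insurer: $9,569 − $368.60 = $9,200.40.

$9,200.40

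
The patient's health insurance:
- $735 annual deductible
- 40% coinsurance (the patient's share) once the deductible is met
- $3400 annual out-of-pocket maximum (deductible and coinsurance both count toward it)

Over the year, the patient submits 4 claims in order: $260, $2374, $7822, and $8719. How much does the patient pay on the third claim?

Bill 1, $260: fully absorbed by the deductible. Patient pays $260; OOP now $260.
Bill 2, $2374: $475 to deductible, leaving $1899; patient's 40% is $759.60. Cost to patient: $1234.60. OOP to date $1494.60.
Bill 3, $7822: 40% coinsurance on $7822 = $3128.80. Adding that to $1494.60 gives $4623.40, past the $3400 cap; patient pays only $3400 − $1494.60 = $1905.40.

$1905.40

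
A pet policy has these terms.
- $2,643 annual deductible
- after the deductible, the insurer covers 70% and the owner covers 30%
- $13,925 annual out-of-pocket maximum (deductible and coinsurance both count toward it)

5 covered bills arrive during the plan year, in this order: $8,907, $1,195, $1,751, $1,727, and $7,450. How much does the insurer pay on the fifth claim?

Bill 1, $8,907: deductible takes $2,643, $6,264 remains; coinsurance $6,264 × 30% = $1,879.20. Owner owes $4,522.20 (running OOP $4,522.20). Plan pays $8,907 − $4,522.20 = $4,384.80.
Bill 2, $1,195: deductible met; 30% of $1,195 = $358.50. Owner pays $358.50; OOP now $4,880.70. Insurer: $1,195 − $358.50 = $836.50.
Bill 3, $1,751: deductible met; 30% of $1,751 = $525.30. Cost to owner: $525.30. OOP to date $5,406. Insurer: $1,751 − $525.30 = $1,225.70.
Bill 4, $1,727: 30% coinsurance on $1,727 = $518.10. Owner pays $518.10; OOP now $5,924.10. Insurer: $1,727 − $518.10 = $1,208.90.
Bill 5, $7,450: 30% coinsurance on $7,450 = $2,235. Owner pays $2,235; OOP now $8,159.10. Plan pays $7,450 − $2,235 = $5,215.

$5,215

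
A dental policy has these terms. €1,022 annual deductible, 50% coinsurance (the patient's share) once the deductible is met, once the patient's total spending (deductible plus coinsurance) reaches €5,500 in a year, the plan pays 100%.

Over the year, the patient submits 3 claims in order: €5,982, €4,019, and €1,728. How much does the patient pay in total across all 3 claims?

#1 (€5,982): €1,022 finishes the deductible; €4,960 goes to coinsurance; patient's 50% is €2,480. Cost to patient: €3,502. OOP to date €3,502.
#2 (€4,019): 50% coinsurance on €4,019 = €2,009.50. That would push OOP to €5,511.50, over the €5,500 cap, so patient pays €5,500 − €3,502 = €1,998.
#3 (€1,728): deductible met; 50% of €1,728 = €864. That would push OOP to €6,364, over the €5,500 cap, so patient pays €5,500 − €5,500 = €0.
Summing the patient's payments: €3,502 + €1,998 + €0 = €5,500.

€5,500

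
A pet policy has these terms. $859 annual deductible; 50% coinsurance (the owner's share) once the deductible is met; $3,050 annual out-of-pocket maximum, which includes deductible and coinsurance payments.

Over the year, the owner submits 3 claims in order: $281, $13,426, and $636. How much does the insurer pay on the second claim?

$10,657

Claim 1 ($281): all of it applies to the deductible. Owner owes $281 (running OOP $281). Plan pays $281 − $281 = $0.
Claim 2 ($13,426): $578 finishes the deductible; $12,848 goes to coinsurance; 50% of $12,848 = $6,424. Together that's $578 + $6,424 = $7,002. That would push OOP to $7,283, over the $3,050 cap, so owner pays $3,050 − $281 = $2,769. Insurer: $13,426 − $2,769 = $10,657.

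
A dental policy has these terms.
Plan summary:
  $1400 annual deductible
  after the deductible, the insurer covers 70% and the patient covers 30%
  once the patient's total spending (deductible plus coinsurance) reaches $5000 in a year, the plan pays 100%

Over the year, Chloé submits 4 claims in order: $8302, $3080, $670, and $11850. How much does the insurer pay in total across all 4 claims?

$18902

Claim 1 — $8302: $1400 finishes the deductible; $6902 goes to coinsurance; patient's 30% is $2070.60. Patient owes $3470.60 (running OOP $3470.60). Insurer: $8302 − $3470.60 = $4831.40.
Claim 2 — $3080: deductible met; 30% of $3080 = $924. Patient pays $924; OOP now $4394.60. Plan pays $3080 − $924 = $2156.
Claim 3 — $670: deductible met; 30% of $670 = $201. Patient owes $201 (running OOP $4595.60). Insurer: $670 − $201 = $469.
Claim 4 — $11850: deductible met; 30% of $11850 = $3555. OOP would hit $8150.60 > $5000, so the cap limits the patient to $5000 − $4595.60 = $404.40. Plan pays $11850 − $404.40 = $11445.60.
Insurer total = bills − patient's total = $23902 − $5000 = $18902.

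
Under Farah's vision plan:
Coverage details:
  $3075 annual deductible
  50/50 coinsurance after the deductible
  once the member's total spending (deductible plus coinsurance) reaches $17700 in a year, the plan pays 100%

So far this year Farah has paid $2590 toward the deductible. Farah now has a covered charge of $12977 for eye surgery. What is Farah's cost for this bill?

$6731

Deductible still to meet: $3075 − $2590 = $485.
The remaining $12492 (= $12977 − $485) moves to coinsurance.
Member's 50% share of $12492 is $6246.
So the member owes $485 + $6246 = $6731 before any cap.
Year-to-date out-of-pocket becomes $2590 + $6731 = $9321, still under the $17700 maximum, so no cap applies.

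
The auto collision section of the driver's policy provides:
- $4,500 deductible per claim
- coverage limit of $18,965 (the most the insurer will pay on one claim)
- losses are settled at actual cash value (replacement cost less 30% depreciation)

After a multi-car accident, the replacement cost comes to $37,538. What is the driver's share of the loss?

At 30% depreciation, ACV = $37,538 − $11,261.40 = $26,276.60.
Less the $4,500 deductible: $26,276.60 − $4,500 = $21,776.60.
$21,776.60 exceeds the $18,965 limit, so the insurer pays the limit: $18,965.
Driver's share is the uncovered remainder: $37,538 − $18,965 = $18,573.

$18,573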